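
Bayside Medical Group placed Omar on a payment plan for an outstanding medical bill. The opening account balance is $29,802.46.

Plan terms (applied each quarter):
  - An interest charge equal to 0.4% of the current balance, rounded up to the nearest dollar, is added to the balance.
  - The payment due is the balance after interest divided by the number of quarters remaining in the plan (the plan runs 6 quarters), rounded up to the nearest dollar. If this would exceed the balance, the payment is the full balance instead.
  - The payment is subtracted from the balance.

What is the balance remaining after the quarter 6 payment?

Quarter 1: $29,802.46 +$120.00 interest = $29,922.46; pay $4,988.00 → $24,934.46
Quarter 2: $24,934.46 +$100.00 interest = $25,034.46; pay $5,007.00 → $20,027.46
Quarter 3: $20,027.46 +$81.00 interest = $20,108.46; pay $5,028.00 → $15,080.46
Quarter 4: $15,080.46 +$61.00 interest = $15,141.46; pay $5,048.00 → $10,093.46
Quarter 5: $10,093.46 +$41.00 interest = $10,134.46; pay $5,068.00 → $5,066.46
Quarter 6: $5,066.46 +$21.00 interest = $5,087.46; pay $5,087.46 → $0.00

$0.00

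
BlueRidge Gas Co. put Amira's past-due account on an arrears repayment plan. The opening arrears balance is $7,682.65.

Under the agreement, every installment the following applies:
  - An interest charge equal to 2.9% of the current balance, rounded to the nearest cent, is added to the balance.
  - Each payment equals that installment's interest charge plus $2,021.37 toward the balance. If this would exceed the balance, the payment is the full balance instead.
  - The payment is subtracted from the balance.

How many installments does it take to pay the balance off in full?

4

Installment 1: $7,682.65 +$222.80 interest = $7,905.45; pay $2,244.17 → $5,661.28
Installment 2: $5,661.28 +$164.18 interest = $5,825.46; pay $2,185.55 → $3,639.91
Installment 3: $3,639.91 +$105.56 interest = $3,745.47; pay $2,126.93 → $1,618.54
Installment 4: $1,618.54 +$46.94 interest = $1,665.48; pay $1,665.48 → $0.00
Balance reaches $0.00 in installment 4.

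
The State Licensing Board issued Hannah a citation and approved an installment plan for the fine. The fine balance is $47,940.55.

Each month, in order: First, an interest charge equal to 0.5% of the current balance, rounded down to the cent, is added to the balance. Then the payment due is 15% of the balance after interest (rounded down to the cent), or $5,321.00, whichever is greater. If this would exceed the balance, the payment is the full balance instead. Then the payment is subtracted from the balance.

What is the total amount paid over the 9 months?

Month 1: $47,940.55 +$239.70 interest = $48,180.25; pay $7,227.03 → $40,953.22
Month 2: $40,953.22 +$204.76 interest = $41,157.98; pay $6,173.69 → $34,984.29
Month 3: $34,984.29 +$174.92 interest = $35,159.21; pay $5,321.00 → $29,838.21
Month 4: $29,838.21 +$149.19 interest = $29,987.40; pay $5,321.00 → $24,666.40
Month 5: $24,666.40 +$123.33 interest = $24,789.73; pay $5,321.00 → $19,468.73
Month 6: $19,468.73 +$97.34 interest = $19,566.07; pay $5,321.00 → $14,245.07
Month 7: $14,245.07 +$71.22 interest = $14,316.29; pay $5,321.00 → $8,995.29
Month 8: $8,995.29 +$44.97 interest = $9,040.26; pay $5,321.00 → $3,719.26
Month 9: $3,719.26 +$18.59 interest = $3,737.85; pay $3,737.85 → $0.00
Total paid: $49,064.57

$49,064.57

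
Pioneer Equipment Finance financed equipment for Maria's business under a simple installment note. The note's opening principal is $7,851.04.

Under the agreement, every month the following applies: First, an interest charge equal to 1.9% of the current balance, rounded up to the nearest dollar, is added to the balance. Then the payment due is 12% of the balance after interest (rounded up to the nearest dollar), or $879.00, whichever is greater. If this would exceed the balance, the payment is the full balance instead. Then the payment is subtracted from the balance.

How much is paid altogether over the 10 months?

Month 1: opening $7,851.04; interest $150.00 → $8,001.04; payment $961.00; balance $7,040.04
Month 2: opening $7,040.04; interest $134.00 → $7,174.04; payment $879.00; balance $6,295.04
Month 3: opening $6,295.04; interest $120.00 → $6,415.04; payment $879.00; balance $5,536.04
Month 4: opening $5,536.04; interest $106.00 → $5,642.04; payment $879.00; balance $4,763.04
Month 5: opening $4,763.04; interest $91.00 → $4,854.04; payment $879.00; balance $3,975.04
Month 6: opening $3,975.04; interest $76.00 → $4,051.04; payment $879.00; balance $3,172.04
Month 7: opening $3,172.04; interest $61.00 → $3,233.04; payment $879.00; balance $2,354.04
Month 8: opening $2,354.04; interest $45.00 → $2,399.04; payment $879.00; balance $1,520.04
Month 9: opening $1,520.04; interest $29.00 → $1,549.04; payment $879.00; balance $670.04
Month 10: opening $670.04; interest $13.00 → $683.04; payment $683.04; balance $0.00
Total paid: $8,676.04

$8,676.04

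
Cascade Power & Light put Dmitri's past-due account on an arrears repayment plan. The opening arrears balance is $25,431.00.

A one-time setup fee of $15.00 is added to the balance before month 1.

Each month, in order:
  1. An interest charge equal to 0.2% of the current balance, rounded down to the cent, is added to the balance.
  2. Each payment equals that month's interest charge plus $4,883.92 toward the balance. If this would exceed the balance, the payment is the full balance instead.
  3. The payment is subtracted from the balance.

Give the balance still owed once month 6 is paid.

$0.00

Month 1: opening $25,446.00; interest $50.89 → $25,496.89; payment $4,934.81; balance $20,562.08
Month 2: opening $20,562.08; interest $41.12 → $20,603.20; payment $4,925.04; balance $15,678.16
Month 3: opening $15,678.16; interest $31.35 → $15,709.51; payment $4,915.27; balance $10,794.24
Month 4: opening $10,794.24; interest $21.58 → $10,815.82; payment $4,905.50; balance $5,910.32
Month 5: opening $5,910.32; interest $11.82 → $5,922.14; payment $4,895.74; balance $1,026.40
Month 6: opening $1,026.40; interest $2.05 → $1,028.45; payment $1,028.45; balance $0.00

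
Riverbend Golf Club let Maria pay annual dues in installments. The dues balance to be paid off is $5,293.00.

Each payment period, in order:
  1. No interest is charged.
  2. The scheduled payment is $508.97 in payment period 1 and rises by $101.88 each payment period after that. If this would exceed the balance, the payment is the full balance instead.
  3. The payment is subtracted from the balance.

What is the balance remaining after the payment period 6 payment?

Payment period 1: $5,293.00 − $508.97 → $4,784.03
Payment period 2: $4,784.03 − $610.85 → $4,173.18
Payment period 3: $4,173.18 − $712.73 → $3,460.45
Payment period 4: $3,460.45 − $814.61 → $2,645.84
Payment period 5: $2,645.84 − $916.49 → $1,729.35
Payment period 6: $1,729.35 − $1,018.37 → $710.98

$710.98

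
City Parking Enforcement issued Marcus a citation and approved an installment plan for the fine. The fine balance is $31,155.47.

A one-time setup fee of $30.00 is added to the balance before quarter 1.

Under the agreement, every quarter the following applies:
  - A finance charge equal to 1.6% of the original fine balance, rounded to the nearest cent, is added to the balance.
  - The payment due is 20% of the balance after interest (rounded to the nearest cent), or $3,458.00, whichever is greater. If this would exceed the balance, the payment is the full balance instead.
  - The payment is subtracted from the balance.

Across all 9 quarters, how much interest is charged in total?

$4,486.41

Quarter 1: opening $31,185.47; interest $498.49 → $31,683.96; payment $6,336.79; balance $25,347.17
Quarter 2: opening $25,347.17; interest $498.49 → $25,845.66; payment $5,169.13; balance $20,676.53
Quarter 3: opening $20,676.53; interest $498.49 → $21,175.02; payment $4,235.00; balance $16,940.02
Quarter 4: opening $16,940.02; interest $498.49 → $17,438.51; payment $3,487.70; balance $13,950.81
Quarter 5: opening $13,950.81; interest $498.49 → $14,449.30; payment $3,458.00; balance $10,991.30
Quarter 6: opening $10,991.30; interest $498.49 → $11,489.79; payment $3,458.00; balance $8,031.79
Quarter 7: opening $8,031.79; interest $498.49 → $8,530.28; payment $3,458.00; balance $5,072.28
Quarter 8: opening $5,072.28; interest $498.49 → $5,570.77; payment $3,458.00; balance $2,112.77
Quarter 9: opening $2,112.77; interest $498.49 → $2,611.26; payment $2,611.26; balance $0.00
Total interest: $498.49 + $498.49 + $498.49 + $498.49 + $498.49 + $498.49 + $498.49 + $498.49 + $498.49 = $4,486.41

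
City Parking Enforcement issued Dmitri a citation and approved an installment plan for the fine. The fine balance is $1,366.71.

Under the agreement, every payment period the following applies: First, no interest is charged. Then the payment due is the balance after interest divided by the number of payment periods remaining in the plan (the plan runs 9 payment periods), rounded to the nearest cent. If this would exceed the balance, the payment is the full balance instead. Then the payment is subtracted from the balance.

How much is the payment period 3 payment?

$151.86

# | Opening | Payment | End bal
1 | $1,366.71 | $151.86 | $1,214.85
2 | $1,214.85 | $151.86 | $1,062.99
3 | $1,062.99 | $151.86 | $911.13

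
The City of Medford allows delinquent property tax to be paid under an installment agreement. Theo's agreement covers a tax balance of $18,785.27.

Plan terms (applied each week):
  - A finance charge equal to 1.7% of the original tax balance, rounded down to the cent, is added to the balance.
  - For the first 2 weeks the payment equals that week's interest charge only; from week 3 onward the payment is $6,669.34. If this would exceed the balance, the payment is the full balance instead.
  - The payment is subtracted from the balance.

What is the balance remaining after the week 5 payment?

$0.00

Week 1: opening $18,785.27; interest $319.34 → $19,104.61; payment $319.34; balance $18,785.27
Week 2: opening $18,785.27; interest $319.34 → $19,104.61; payment $319.34; balance $18,785.27
Week 3: opening $18,785.27; interest $319.34 → $19,104.61; payment $6,669.34; balance $12,435.27
Week 4: opening $12,435.27; interest $319.34 → $12,754.61; payment $6,669.34; balance $6,085.27
Week 5: opening $6,085.27; interest $319.34 → $6,404.61; payment $6,404.61; balance $0.00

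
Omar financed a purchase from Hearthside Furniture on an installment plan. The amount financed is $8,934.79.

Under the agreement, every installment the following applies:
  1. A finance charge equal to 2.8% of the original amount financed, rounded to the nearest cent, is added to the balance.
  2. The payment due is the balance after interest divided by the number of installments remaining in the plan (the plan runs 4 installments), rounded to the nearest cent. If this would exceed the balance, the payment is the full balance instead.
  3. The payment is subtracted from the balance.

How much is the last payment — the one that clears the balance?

$2,754.88

Installment 1: opening $8,934.79; interest $250.17 → $9,184.96; payment $2,296.24; balance $6,888.72
Installment 2: opening $6,888.72; interest $250.17 → $7,138.89; payment $2,379.63; balance $4,759.26
Installment 3: opening $4,759.26; interest $250.17 → $5,009.43; payment $2,504.72; balance $2,504.71
Installment 4: opening $2,504.71; interest $250.17 → $2,754.88; payment $2,754.88; balance $0.00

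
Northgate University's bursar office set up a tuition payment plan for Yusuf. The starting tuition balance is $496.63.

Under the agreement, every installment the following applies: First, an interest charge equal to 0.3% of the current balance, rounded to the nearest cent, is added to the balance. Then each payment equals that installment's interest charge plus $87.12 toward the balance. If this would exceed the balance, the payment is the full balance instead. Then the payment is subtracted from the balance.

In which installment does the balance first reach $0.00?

Installment 1: opening $496.63; interest $1.49 → $498.12; payment $88.61; balance $409.51
Installment 2: opening $409.51; interest $1.23 → $410.74; payment $88.35; balance $322.39
Installment 3: opening $322.39; interest $0.97 → $323.36; payment $88.09; balance $235.27
Installment 4: opening $235.27; interest $0.71 → $235.98; payment $87.83; balance $148.15
Installment 5: opening $148.15; interest $0.44 → $148.59; payment $87.56; balance $61.03
Installment 6: opening $61.03; interest $0.18 → $61.21; payment $61.21; balance $0.00
Balance reaches $0.00 in installment 6.

6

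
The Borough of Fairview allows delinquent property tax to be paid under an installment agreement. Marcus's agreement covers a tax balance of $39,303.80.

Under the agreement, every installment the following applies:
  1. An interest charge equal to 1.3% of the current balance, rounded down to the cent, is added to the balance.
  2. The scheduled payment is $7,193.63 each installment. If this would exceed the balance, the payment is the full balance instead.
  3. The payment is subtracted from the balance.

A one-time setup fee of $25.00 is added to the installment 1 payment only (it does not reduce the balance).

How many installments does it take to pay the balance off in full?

6

Installment 1: $39,303.80 +$510.94 interest = $39,814.74; pay $7,193.63 (+ $25.00 fee) → $32,621.11
Installment 2: $32,621.11 +$424.07 interest = $33,045.18; pay $7,193.63 → $25,851.55
Installment 3: $25,851.55 +$336.07 interest = $26,187.62; pay $7,193.63 → $18,993.99
Installment 4: $18,993.99 +$246.92 interest = $19,240.91; pay $7,193.63 → $12,047.28
Installment 5: $12,047.28 +$156.61 interest = $12,203.89; pay $7,193.63 → $5,010.26
Installment 6: $5,010.26 +$65.13 interest = $5,075.39; pay $5,075.39 → $0.00
Balance reaches $0.00 in installment 6.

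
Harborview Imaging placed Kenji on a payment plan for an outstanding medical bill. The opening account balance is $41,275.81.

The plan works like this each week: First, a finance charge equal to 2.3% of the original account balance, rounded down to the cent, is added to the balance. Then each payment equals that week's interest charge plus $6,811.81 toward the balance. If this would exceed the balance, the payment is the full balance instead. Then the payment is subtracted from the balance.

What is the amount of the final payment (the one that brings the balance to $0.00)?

$1,354.29

Week 1: $41,275.81 +$949.34 interest = $42,225.15; pay $7,761.15 → $34,464.00
Week 2: $34,464.00 +$949.34 interest = $35,413.34; pay $7,761.15 → $27,652.19
Week 3: $27,652.19 +$949.34 interest = $28,601.53; pay $7,761.15 → $20,840.38
Week 4: $20,840.38 +$949.34 interest = $21,789.72; pay $7,761.15 → $14,028.57
Week 5: $14,028.57 +$949.34 interest = $14,977.91; pay $7,761.15 → $7,216.76
Week 6: $7,216.76 +$949.34 interest = $8,166.10; pay $7,761.15 → $404.95
Week 7: $404.95 +$949.34 interest = $1,354.29; pay $1,354.29 → $0.00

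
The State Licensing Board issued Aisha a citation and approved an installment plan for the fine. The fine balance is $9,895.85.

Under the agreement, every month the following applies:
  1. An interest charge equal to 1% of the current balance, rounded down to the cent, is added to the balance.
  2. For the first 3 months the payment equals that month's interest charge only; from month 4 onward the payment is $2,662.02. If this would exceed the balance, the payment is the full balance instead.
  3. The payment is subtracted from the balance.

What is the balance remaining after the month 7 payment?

Month 1: opening $9,895.85; interest $98.95 → $9,994.80; payment $98.95; balance $9,895.85
Month 2: opening $9,895.85; interest $98.95 → $9,994.80; payment $98.95; balance $9,895.85
Month 3: opening $9,895.85; interest $98.95 → $9,994.80; payment $98.95; balance $9,895.85
Month 4: opening $9,895.85; interest $98.95 → $9,994.80; payment $2,662.02; balance $7,332.78
Month 5: opening $7,332.78; interest $73.32 → $7,406.10; payment $2,662.02; balance $4,744.08
Month 6: opening $4,744.08; interest $47.44 → $4,791.52; payment $2,662.02; balance $2,129.50
Month 7: opening $2,129.50; interest $21.29 → $2,150.79; payment $2,150.79; balance $0.00

$0.00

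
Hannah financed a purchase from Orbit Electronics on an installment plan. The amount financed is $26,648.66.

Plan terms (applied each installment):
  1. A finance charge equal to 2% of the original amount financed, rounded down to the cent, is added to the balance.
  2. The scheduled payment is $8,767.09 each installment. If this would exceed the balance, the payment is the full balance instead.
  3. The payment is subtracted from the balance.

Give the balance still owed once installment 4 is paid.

Installment 1: opening $26,648.66; interest $532.97 → $27,181.63; payment $8,767.09; balance $18,414.54
Installment 2: opening $18,414.54; interest $532.97 → $18,947.51; payment $8,767.09; balance $10,180.42
Installment 3: opening $10,180.42; interest $532.97 → $10,713.39; payment $8,767.09; balance $1,946.30
Installment 4: opening $1,946.30; interest $532.97 → $2,479.27; payment $2,479.27; balance $0.00

$0.00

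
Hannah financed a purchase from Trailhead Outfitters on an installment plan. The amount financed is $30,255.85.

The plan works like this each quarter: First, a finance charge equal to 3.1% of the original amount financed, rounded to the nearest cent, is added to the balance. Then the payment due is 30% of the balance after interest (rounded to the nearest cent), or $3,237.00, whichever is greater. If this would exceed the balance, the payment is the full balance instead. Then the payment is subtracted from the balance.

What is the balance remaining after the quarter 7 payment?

Quarter 1: opening $30,255.85; interest $937.93 → $31,193.78; payment $9,358.13; balance $21,835.65
Quarter 2: opening $21,835.65; interest $937.93 → $22,773.58; payment $6,832.07; balance $15,941.51
Quarter 3: opening $15,941.51; interest $937.93 → $16,879.44; payment $5,063.83; balance $11,815.61
Quarter 4: opening $11,815.61; interest $937.93 → $12,753.54; payment $3,826.06; balance $8,927.48
Quarter 5: opening $8,927.48; interest $937.93 → $9,865.41; payment $3,237.00; balance $6,628.41
Quarter 6: opening $6,628.41; interest $937.93 → $7,566.34; payment $3,237.00; balance $4,329.34
Quarter 7: opening $4,329.34; interest $937.93 → $5,267.27; payment $3,237.00; balance $2,030.27

$2,030.27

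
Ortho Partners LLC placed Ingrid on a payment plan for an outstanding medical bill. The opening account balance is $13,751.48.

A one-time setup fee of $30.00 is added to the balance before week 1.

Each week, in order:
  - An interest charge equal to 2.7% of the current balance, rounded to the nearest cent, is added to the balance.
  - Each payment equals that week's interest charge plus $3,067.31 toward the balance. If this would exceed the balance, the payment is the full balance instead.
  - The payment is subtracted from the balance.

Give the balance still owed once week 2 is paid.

$7,646.86

Week 1: opening $13,781.48; interest $372.10 → $14,153.58; payment $3,439.41; balance $10,714.17
Week 2: opening $10,714.17; interest $289.28 → $11,003.45; payment $3,356.59; balance $7,646.86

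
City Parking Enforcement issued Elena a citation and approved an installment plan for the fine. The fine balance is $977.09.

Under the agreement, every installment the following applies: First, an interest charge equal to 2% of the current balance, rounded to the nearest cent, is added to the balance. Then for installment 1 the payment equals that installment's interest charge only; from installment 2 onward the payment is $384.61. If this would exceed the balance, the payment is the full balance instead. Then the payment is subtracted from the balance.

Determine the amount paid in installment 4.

$244.44

# | Opening | Interest | Payment | End bal
1 | $977.09 | $19.54 | $19.54 | $977.09
2 | $977.09 | $19.54 | $384.61 | $612.02
3 | $612.02 | $12.24 | $384.61 | $239.65
4 | $239.65 | $4.79 | $244.44 | $0.00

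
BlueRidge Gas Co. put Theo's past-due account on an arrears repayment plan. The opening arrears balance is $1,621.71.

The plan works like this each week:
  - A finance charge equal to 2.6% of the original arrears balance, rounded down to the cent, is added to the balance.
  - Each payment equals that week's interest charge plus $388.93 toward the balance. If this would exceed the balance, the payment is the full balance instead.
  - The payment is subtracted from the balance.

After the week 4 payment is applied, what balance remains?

$65.99

Week 1: opening $1,621.71; interest $42.16 → $1,663.87; payment $431.09; balance $1,232.78
Week 2: opening $1,232.78; interest $42.16 → $1,274.94; payment $431.09; balance $843.85
Week 3: opening $843.85; interest $42.16 → $886.01; payment $431.09; balance $454.92
Week 4: opening $454.92; interest $42.16 → $497.08; payment $431.09; balance $65.99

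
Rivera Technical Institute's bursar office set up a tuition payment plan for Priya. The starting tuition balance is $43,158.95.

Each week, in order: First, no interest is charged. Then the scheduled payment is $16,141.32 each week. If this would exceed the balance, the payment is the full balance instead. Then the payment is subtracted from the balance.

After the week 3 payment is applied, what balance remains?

# | Opening | Payment | End bal
1 | $43,158.95 | $16,141.32 | $27,017.63
2 | $27,017.63 | $16,141.32 | $10,876.31
3 | $10,876.31 | $10,876.31 | $0.00

$0.00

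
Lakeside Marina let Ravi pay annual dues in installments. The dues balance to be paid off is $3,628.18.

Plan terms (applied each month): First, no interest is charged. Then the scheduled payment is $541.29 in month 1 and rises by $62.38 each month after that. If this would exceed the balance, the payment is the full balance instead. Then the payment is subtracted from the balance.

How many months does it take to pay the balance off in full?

6

# | Opening | Payment | End bal
1 | $3,628.18 | $541.29 | $3,086.89
2 | $3,086.89 | $603.67 | $2,483.22
3 | $2,483.22 | $666.05 | $1,817.17
4 | $1,817.17 | $728.43 | $1,088.74
5 | $1,088.74 | $790.81 | $297.93
6 | $297.93 | $297.93 | $0.00
Balance reaches $0.00 in month 6.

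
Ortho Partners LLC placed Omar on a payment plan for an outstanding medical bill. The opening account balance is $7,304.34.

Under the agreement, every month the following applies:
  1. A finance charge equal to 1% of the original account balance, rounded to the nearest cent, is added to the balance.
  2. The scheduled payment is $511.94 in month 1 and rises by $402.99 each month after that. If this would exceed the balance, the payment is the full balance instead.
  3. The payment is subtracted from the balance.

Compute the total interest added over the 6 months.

$438.24

Month 1: $7,304.34 +$73.04 interest = $7,377.38; pay $511.94 → $6,865.44
Month 2: $6,865.44 +$73.04 interest = $6,938.48; pay $914.93 → $6,023.55
Month 3: $6,023.55 +$73.04 interest = $6,096.59; pay $1,317.92 → $4,778.67
Month 4: $4,778.67 +$73.04 interest = $4,851.71; pay $1,720.91 → $3,130.80
Month 5: $3,130.80 +$73.04 interest = $3,203.84; pay $2,123.90 → $1,079.94
Month 6: $1,079.94 +$73.04 interest = $1,152.98; pay $1,152.98 → $0.00
Total interest: $73.04 + $73.04 + $73.04 + $73.04 + $73.04 + $73.04 = $438.24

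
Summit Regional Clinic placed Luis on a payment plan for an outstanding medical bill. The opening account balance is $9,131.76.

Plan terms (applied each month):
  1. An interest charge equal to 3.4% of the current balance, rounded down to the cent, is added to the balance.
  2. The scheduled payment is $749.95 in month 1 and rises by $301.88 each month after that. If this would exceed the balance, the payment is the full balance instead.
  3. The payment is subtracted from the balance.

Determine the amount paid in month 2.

$1,051.83

Month 1: opening $9,131.76; interest $310.47 → $9,442.23; payment $749.95; balance $8,692.28
Month 2: opening $8,692.28; interest $295.53 → $8,987.81; payment $1,051.83; balance $7,935.98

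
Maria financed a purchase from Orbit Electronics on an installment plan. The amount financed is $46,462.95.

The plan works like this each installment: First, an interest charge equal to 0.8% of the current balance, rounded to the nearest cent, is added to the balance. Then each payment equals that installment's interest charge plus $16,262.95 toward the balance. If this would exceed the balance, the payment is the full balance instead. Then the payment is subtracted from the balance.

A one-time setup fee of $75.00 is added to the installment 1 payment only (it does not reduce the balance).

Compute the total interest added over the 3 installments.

$724.80

Installment 1: opening $46,462.95; interest $371.70 → $46,834.65; payment $16,634.65 (+ $75.00 fee); balance $30,200.00
Installment 2: opening $30,200.00; interest $241.60 → $30,441.60; payment $16,504.55; balance $13,937.05
Installment 3: opening $13,937.05; interest $111.50 → $14,048.55; payment $14,048.55; balance $0.00
Total interest: $371.70 + $241.60 + $111.50 = $724.80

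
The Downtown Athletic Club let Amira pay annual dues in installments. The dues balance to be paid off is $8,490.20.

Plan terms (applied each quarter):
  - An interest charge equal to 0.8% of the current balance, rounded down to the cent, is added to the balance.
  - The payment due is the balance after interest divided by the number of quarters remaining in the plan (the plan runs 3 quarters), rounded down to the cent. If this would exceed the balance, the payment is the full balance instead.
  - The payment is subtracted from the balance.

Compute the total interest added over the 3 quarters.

# | Opening | Interest | Payment | End bal
1 | $8,490.20 | $67.92 | $2,852.70 | $5,705.42
2 | $5,705.42 | $45.64 | $2,875.53 | $2,875.53
3 | $2,875.53 | $23.00 | $2,898.53 | $0.00
Total interest: $67.92 + $45.64 + $23.00 = $136.56

$136.56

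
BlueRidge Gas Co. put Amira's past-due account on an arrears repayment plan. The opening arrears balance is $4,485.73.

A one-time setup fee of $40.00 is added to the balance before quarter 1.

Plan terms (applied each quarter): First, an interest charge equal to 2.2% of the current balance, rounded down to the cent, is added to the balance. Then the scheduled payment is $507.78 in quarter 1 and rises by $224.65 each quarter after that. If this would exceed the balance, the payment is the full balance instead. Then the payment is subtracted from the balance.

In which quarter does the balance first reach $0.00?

Quarter 1: $4,525.73 +$99.56 interest = $4,625.29; pay $507.78 → $4,117.51
Quarter 2: $4,117.51 +$90.58 interest = $4,208.09; pay $732.43 → $3,475.66
Quarter 3: $3,475.66 +$76.46 interest = $3,552.12; pay $957.08 → $2,595.04
Quarter 4: $2,595.04 +$57.09 interest = $2,652.13; pay $1,181.73 → $1,470.40
Quarter 5: $1,470.40 +$32.34 interest = $1,502.74; pay $1,406.38 → $96.36
Quarter 6: $96.36 +$2.11 interest = $98.47; pay $98.47 → $0.00
Balance reaches $0.00 in quarter 6.

6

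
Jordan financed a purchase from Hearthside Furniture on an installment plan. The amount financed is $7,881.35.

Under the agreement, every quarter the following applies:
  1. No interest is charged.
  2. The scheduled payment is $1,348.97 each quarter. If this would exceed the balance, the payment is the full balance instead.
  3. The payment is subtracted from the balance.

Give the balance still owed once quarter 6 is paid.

Quarter 1: opening $7,881.35; payment $1,348.97; balance $6,532.38
Quarter 2: opening $6,532.38; payment $1,348.97; balance $5,183.41
Quarter 3: opening $5,183.41; payment $1,348.97; balance $3,834.44
Quarter 4: opening $3,834.44; payment $1,348.97; balance $2,485.47
Quarter 5: opening $2,485.47; payment $1,348.97; balance $1,136.50
Quarter 6: opening $1,136.50; payment $1,136.50; balance $0.00

$0.00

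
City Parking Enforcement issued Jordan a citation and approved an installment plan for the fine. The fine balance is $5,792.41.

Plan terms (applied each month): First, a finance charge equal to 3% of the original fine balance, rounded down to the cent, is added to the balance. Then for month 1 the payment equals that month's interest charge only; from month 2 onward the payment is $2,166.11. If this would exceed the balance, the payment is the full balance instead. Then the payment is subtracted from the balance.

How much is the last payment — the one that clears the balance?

Month 1: opening $5,792.41; interest $173.77 → $5,966.18; payment $173.77; balance $5,792.41
Month 2: opening $5,792.41; interest $173.77 → $5,966.18; payment $2,166.11; balance $3,800.07
Month 3: opening $3,800.07; interest $173.77 → $3,973.84; payment $2,166.11; balance $1,807.73
Month 4: opening $1,807.73; interest $173.77 → $1,981.50; payment $1,981.50; balance $0.00

$1,981.50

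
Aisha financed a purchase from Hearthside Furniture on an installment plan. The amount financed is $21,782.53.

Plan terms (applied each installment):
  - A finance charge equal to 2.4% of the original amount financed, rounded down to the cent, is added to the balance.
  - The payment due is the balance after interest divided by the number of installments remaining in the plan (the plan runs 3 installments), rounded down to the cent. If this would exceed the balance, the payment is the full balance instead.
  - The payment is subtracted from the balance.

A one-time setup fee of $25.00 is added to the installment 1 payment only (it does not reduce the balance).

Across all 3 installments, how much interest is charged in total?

$1,568.34

Installment 1: $21,782.53 +$522.78 interest = $22,305.31; pay $7,435.10 (+ $25.00 fee) → $14,870.21
Installment 2: $14,870.21 +$522.78 interest = $15,392.99; pay $7,696.49 → $7,696.50
Installment 3: $7,696.50 +$522.78 interest = $8,219.28; pay $8,219.28 → $0.00
Total interest: $522.78 + $522.78 + $522.78 = $1,568.34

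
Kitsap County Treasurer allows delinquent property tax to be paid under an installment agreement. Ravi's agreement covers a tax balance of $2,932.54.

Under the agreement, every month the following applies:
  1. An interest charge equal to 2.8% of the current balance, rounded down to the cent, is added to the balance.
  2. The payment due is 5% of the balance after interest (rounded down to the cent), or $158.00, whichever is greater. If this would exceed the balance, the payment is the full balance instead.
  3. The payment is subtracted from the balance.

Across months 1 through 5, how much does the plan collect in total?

$790.00

# | Opening | Interest | Payment | End bal
1 | $2,932.54 | $82.11 | $158.00 | $2,856.65
2 | $2,856.65 | $79.98 | $158.00 | $2,778.63
3 | $2,778.63 | $77.80 | $158.00 | $2,698.43
4 | $2,698.43 | $75.55 | $158.00 | $2,615.98
5 | $2,615.98 | $73.24 | $158.00 | $2,531.22
Total paid: $790.00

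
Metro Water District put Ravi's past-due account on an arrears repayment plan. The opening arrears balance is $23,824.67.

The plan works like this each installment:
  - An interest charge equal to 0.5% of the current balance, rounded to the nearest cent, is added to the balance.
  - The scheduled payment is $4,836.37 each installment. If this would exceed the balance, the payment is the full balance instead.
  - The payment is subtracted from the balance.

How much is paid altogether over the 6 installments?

$24,183.25

Installment 1: opening $23,824.67; interest $119.12 → $23,943.79; payment $4,836.37; balance $19,107.42
Installment 2: opening $19,107.42; interest $95.54 → $19,202.96; payment $4,836.37; balance $14,366.59
Installment 3: opening $14,366.59; interest $71.83 → $14,438.42; payment $4,836.37; balance $9,602.05
Installment 4: opening $9,602.05; interest $48.01 → $9,650.06; payment $4,836.37; balance $4,813.69
Installment 5: opening $4,813.69; interest $24.07 → $4,837.76; payment $4,836.37; balance $1.39
Installment 6: opening $1.39; interest $0.01 → $1.40; payment $1.40; balance $0.00
Total paid: $24,183.25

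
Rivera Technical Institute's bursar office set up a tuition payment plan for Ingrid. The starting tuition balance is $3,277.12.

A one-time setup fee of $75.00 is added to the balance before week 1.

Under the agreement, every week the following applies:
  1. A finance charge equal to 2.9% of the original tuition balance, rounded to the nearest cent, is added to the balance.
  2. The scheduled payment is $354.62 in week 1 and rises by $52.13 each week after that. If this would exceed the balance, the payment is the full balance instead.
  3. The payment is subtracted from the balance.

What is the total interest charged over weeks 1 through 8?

$760.32

Week 1: opening $3,352.12; interest $95.04 → $3,447.16; payment $354.62; balance $3,092.54
Week 2: opening $3,092.54; interest $95.04 → $3,187.58; payment $406.75; balance $2,780.83
Week 3: opening $2,780.83; interest $95.04 → $2,875.87; payment $458.88; balance $2,416.99
Week 4: opening $2,416.99; interest $95.04 → $2,512.03; payment $511.01; balance $2,001.02
Week 5: opening $2,001.02; interest $95.04 → $2,096.06; payment $563.14; balance $1,532.92
Week 6: opening $1,532.92; interest $95.04 → $1,627.96; payment $615.27; balance $1,012.69
Week 7: opening $1,012.69; interest $95.04 → $1,107.73; payment $667.40; balance $440.33
Week 8: opening $440.33; interest $95.04 → $535.37; payment $535.37; balance $0.00
Total interest: $95.04 + $95.04 + $95.04 + $95.04 + $95.04 + $95.04 + $95.04 + $95.04 = $760.32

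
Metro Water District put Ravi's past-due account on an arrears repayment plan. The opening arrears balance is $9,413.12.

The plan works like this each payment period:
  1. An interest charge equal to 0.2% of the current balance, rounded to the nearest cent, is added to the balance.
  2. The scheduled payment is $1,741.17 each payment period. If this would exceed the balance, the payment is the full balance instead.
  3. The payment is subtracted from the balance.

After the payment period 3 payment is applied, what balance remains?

$4,235.75

# | Opening | Interest | Payment | End bal
1 | $9,413.12 | $18.83 | $1,741.17 | $7,690.78
2 | $7,690.78 | $15.38 | $1,741.17 | $5,964.99
3 | $5,964.99 | $11.93 | $1,741.17 | $4,235.75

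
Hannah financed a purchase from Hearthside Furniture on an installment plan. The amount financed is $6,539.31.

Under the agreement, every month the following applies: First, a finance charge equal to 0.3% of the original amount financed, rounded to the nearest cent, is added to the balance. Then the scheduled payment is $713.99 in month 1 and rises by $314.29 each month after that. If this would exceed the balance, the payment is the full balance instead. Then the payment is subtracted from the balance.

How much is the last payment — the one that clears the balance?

$1,895.71

# | Opening | Interest | Payment | End bal
1 | $6,539.31 | $19.62 | $713.99 | $5,844.94
2 | $5,844.94 | $19.62 | $1,028.28 | $4,836.28
3 | $4,836.28 | $19.62 | $1,342.57 | $3,513.33
4 | $3,513.33 | $19.62 | $1,656.86 | $1,876.09
5 | $1,876.09 | $19.62 | $1,895.71 | $0.00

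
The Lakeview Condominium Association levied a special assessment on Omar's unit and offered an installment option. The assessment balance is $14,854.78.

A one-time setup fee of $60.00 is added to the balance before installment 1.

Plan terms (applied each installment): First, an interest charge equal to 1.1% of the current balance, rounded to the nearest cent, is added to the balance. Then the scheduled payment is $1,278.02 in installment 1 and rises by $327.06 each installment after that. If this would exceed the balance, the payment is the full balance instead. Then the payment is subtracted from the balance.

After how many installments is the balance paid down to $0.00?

Installment 1: $14,914.78 +$164.06 interest = $15,078.84; pay $1,278.02 → $13,800.82
Installment 2: $13,800.82 +$151.81 interest = $13,952.63; pay $1,605.08 → $12,347.55
Installment 3: $12,347.55 +$135.82 interest = $12,483.37; pay $1,932.14 → $10,551.23
Installment 4: $10,551.23 +$116.06 interest = $10,667.29; pay $2,259.20 → $8,408.09
Installment 5: $8,408.09 +$92.49 interest = $8,500.58; pay $2,586.26 → $5,914.32
Installment 6: $5,914.32 +$65.06 interest = $5,979.38; pay $2,913.32 → $3,066.06
Installment 7: $3,066.06 +$33.73 interest = $3,099.79; pay $3,099.79 → $0.00
Balance reaches $0.00 in installment 7.

7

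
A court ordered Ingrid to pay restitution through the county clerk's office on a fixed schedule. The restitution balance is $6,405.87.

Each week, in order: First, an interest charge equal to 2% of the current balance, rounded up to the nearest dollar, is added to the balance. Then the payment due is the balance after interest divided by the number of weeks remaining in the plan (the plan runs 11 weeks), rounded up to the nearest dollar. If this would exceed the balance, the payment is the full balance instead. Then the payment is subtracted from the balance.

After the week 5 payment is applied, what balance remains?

# | Opening | Interest | Payment | End bal
1 | $6,405.87 | $129.00 | $595.00 | $5,939.87
2 | $5,939.87 | $119.00 | $606.00 | $5,452.87
3 | $5,452.87 | $110.00 | $619.00 | $4,943.87
4 | $4,943.87 | $99.00 | $631.00 | $4,411.87
5 | $4,411.87 | $89.00 | $643.00 | $3,857.87

$3,857.87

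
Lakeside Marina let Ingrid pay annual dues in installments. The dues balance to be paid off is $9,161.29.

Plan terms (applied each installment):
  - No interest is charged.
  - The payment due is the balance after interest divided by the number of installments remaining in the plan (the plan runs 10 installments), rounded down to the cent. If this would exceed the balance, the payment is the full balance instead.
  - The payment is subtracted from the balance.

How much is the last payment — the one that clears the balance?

Installment 1: $9,161.29 − $916.12 → $8,245.17
Installment 2: $8,245.17 − $916.13 → $7,329.04
Installment 3: $7,329.04 − $916.13 → $6,412.91
Installment 4: $6,412.91 − $916.13 → $5,496.78
Installment 5: $5,496.78 − $916.13 → $4,580.65
Installment 6: $4,580.65 − $916.13 → $3,664.52
Installment 7: $3,664.52 − $916.13 → $2,748.39
Installment 8: $2,748.39 − $916.13 → $1,832.26
Installment 9: $1,832.26 − $916.13 → $916.13
Installment 10: $916.13 − $916.13 → $0.00

$916.13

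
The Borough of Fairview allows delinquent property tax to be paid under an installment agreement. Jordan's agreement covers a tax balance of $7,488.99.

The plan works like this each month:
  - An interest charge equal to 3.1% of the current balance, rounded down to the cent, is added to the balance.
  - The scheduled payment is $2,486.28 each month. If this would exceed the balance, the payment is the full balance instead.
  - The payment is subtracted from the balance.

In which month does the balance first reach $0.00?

4

# | Opening | Interest | Payment | End bal
1 | $7,488.99 | $232.15 | $2,486.28 | $5,234.86
2 | $5,234.86 | $162.28 | $2,486.28 | $2,910.86
3 | $2,910.86 | $90.23 | $2,486.28 | $514.81
4 | $514.81 | $15.95 | $530.76 | $0.00
Balance reaches $0.00 in month 4.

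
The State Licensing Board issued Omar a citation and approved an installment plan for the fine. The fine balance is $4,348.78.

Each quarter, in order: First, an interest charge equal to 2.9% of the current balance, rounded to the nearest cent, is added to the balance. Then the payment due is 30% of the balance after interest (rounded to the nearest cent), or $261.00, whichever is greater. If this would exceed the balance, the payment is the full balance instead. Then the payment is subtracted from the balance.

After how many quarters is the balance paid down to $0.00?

Quarter 1: opening $4,348.78; interest $126.11 → $4,474.89; payment $1,342.47; balance $3,132.42
Quarter 2: opening $3,132.42; interest $90.84 → $3,223.26; payment $966.98; balance $2,256.28
Quarter 3: opening $2,256.28; interest $65.43 → $2,321.71; payment $696.51; balance $1,625.20
Quarter 4: opening $1,625.20; interest $47.13 → $1,672.33; payment $501.70; balance $1,170.63
Quarter 5: opening $1,170.63; interest $33.95 → $1,204.58; payment $361.37; balance $843.21
Quarter 6: opening $843.21; interest $24.45 → $867.66; payment $261.00; balance $606.66
Quarter 7: opening $606.66; interest $17.59 → $624.25; payment $261.00; balance $363.25
Quarter 8: opening $363.25; interest $10.53 → $373.78; payment $261.00; balance $112.78
Quarter 9: opening $112.78; interest $3.27 → $116.05; payment $116.05; balance $0.00
Balance reaches $0.00 in quarter 9.

9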